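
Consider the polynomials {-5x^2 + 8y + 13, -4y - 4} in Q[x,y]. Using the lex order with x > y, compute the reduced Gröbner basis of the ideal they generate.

G = {x^2 - 1, y + 1}

This is the nonlinear analogue of row-reducing a linear system.

f_1 = -5x^2 + 8y + 13, LT = x^2.
f_2 = -4y - 4, LT = y.

The S-polynomials (S(f_1,f_2)) all reduce to 0 modulo the current basis, so we have a Gröbner basis.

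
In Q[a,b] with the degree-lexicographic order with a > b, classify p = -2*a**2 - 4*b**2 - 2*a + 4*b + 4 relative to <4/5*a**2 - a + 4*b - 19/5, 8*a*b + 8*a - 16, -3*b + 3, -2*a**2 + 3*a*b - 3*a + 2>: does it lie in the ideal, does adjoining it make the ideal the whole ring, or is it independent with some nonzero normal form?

First compute the reduced Gröbner basis of I by Buchberger's algorithm.
f_1 = 4/5*a**2 - a + 4*b - 19/5, LT = a**2.
f_2 = 8*a*b + 8*a - 16, LT = a*b.
f_3 = -3*b + 3, LT = b.
f_4 = -2*a**2 + 3*a*b - 3*a + 2, LT = a**2.

S(f_1,f_2): lcm = a**2*b. S = -a**2 - 5/4*a*b + 5*b**2 + 2*a - 19/4*b.
  leading term a**2: subtract (-5/4)·f_1 from -a**2 - 5/4*a*b + 5*b**2 + 2*a - 19/4*b → -5/4*a*b + 5*b**2 + 3/4*a + 1/4*b - 19/4
  leading term a*b: subtract (-5/32)·f_2 from -5/4*a*b + 5*b**2 + 3/4*a + 1/4*b - 19/4 → 5*b**2 + 2*a + 1/4*b - 29/4
  leading term b**2: subtract (-5/3*b)·f_3 from 5*b**2 + 2*a + 1/4*b - 29/4 → 2*a + 21/4*b - 29/4
  leading term a: no divisor's leading term divides it; move 2*a to the remainder.
  leading term b: subtract (-7/4)·f_3 from 21/4*b - 29/4 → -2
  leading term 1: no divisor's leading term divides it; move -2 to the remainder.
  remainder 2*a - 2 ≠ 0; add h_5 = 2*a - 2 to the basis.

The other S-polynomials (S(f_1,f_3), S(f_1,f_4), S(f_2,f_3), S(f_2,f_4), S(f_3,f_4), S(f_1,h_5), S(f_2,h_5), S(f_3,h_5), S(f_4,h_5)) all reduce to 0 modulo the current basis, so we have a Gröbner basis.
Inter-reduce: drop elements whose leading term is divisible by another's, tail-reduce, and make monic.
Reduced Gröbner basis: {a - 1, b - 1}.
Label its elements g_1 = a - 1, g_2 = b - 1.

Reduce p = -2*a**2 - 4*b**2 - 2*a + 4*b + 4 modulo G:
  leading term a**2: subtract (-2*a)·g_1 from -2*a**2 - 4*b**2 - 2*a + 4*b + 4 → -4*b**2 - 4*a + 4*b + 4
  leading term b**2: subtract (-4*b)·g_2 from -4*b**2 - 4*a + 4*b + 4 → -4*a + 4
  leading term a: subtract (-4)·g_1 from -4*a + 4 → 0
  normal form = 0.
Since the normal form is 0, p ∈ I.

-2*a**2 - 4*b**2 - 2*a + 4*b + 4 lies in I (it reduces to 0).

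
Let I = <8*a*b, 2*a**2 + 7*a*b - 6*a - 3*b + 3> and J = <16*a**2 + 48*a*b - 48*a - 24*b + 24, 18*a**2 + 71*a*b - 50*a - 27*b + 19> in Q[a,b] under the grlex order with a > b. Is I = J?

For a fixed monomial order, each ideal has a unique reduced Gröbner basis; comparing bases decides equality.
Buchberger on the first generating set:
f_1 = 8*a*b, LT = a*b.
f_2 = 2*a**2 + 7*a*b - 6*a - 3*b + 3, LT = a**2.

S(f_1,f_2): lcm = a**2*b. S = -7/2*a*b**2 + 3*a*b + 3/2*b**2 - 3/2*b.
  reduce S modulo (f_1, f_2):
  remainder 3/2*b**2 - 3/2*b ≠ 0; add g_3 = 3/2*b**2 - 3/2*b to the basis.

The other S-polynomials (S(f_1,g_3), S(f_2,g_3)) all reduce to 0 modulo the current basis, so we have a Gröbner basis.
Inter-reduce: drop elements whose leading term is divisible by another's, tail-reduce, and make monic.
Reduced Gröbner basis: {a**2 - 3*a - 3/2*b + 3/2, a*b, b**2 - b}.

Buchberger on the second generating set:
h_1 = 16*a**2 + 48*a*b - 48*a - 24*b + 24, LT = a**2.
h_2 = 18*a**2 + 71*a*b - 50*a - 27*b + 19, LT = a**2.

S(h_1,h_2): lcm = a**2. S = -17/18*a*b - 2/9*a + 4/9.
  reduce S modulo (h_1, h_2):
  remainder -17/18*a*b - 2/9*a + 4/9 ≠ 0; add k_3 = -17/18*a*b - 2/9*a + 4/9 to the basis.

S(h_1,k_3): lcm = a**2*b. S = 3*a*b**2 - 4/17*a**2 - 3*a*b - 3/2*b**2 + 8/17*a + 3/2*b.
  reduce S modulo (h_1, h_2, k_3):
  remainder -3/2*b**2 + 8/17*a + 87/34*b - 18/17 ≠ 0; add k_4 = -3/2*b**2 + 8/17*a + 87/34*b - 18/17 to the basis.

The other S-polynomials (S(h_2,k_3), S(h_1,k_4), S(h_2,k_4), S(k_3,k_4)) all reduce to 0 modulo the current basis, so we have a Gröbner basis.
Inter-reduce: drop elements whose leading term is divisible by another's, tail-reduce, and make monic.
Reduced Gröbner basis: {a**2 - 63/17*a - 3/2*b + 99/34, a*b + 4/17*a - 8/17, b**2 - 16/51*a - 29/17*b + 12/17}.

Since the reduced bases disagree, the two ideals are not the same.

No, the ideals differ.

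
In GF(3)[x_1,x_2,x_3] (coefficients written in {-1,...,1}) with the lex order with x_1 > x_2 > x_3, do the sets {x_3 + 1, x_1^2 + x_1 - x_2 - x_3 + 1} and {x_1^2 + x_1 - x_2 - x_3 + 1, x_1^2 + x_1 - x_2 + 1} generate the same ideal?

Since reduced Gröbner bases are canonical representatives of ideals under a given ordering, it suffices to compute and compare them.
Buchberger on the first generating set:
f_1 = x_3 + 1, LT = x_3.
f_2 = x_1^2 + x_1 - x_2 - x_3 + 1, LT = x_1^2.

The S-polynomials (S(f_1,f_2)) all reduce to 0 modulo the current basis, so we have a Gröbner basis.
Inter-reduce: drop elements whose leading term is divisible by another's, tail-reduce, and make monic.
Reduced Gröbner basis: {x_1^2 + x_1 - x_2 - 1, x_3 + 1}.

Buchberger on the second generating set:
h_1 = x_1^2 + x_1 - x_2 - x_3 + 1, LT = x_1^2.
h_2 = x_1^2 + x_1 - x_2 + 1, LT = x_1^2.

S(h_1,h_2): lcm = x_1^2. S = -x_3.
  reduce S modulo (h_1, h_2):
  remainder -x_3 ≠ 0; add k_3 = -x_3 to the basis.

The other S-polynomials (S(h_1,k_3), S(h_2,k_3)) all reduce to 0 modulo the current basis, so we have a Gröbner basis.
Inter-reduce: drop elements whose leading term is divisible by another's, tail-reduce, and make monic.
Reduced Gröbner basis: {x_1^2 + x_1 - x_2 + 1, x_3}.

Since the reduced bases disagree, the two ideals are not the same.

No, the ideals differ.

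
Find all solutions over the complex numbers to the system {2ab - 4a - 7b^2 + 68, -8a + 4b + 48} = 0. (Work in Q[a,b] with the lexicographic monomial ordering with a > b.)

Compute a lex Gröbner basis by Buchberger's algorithm.
f_1 = 2ab - 4a - 7b^2 + 68, LT = ab.
f_2 = -8a + 4b + 48, LT = a.

S(f_1,f_2): lcm = ab. S = -2a - 3b^2 + 6b + 34.
  leading term a: subtract (1/4)·f_2 from -2a - 3b^2 + 6b + 34 → -3b^2 + 5b + 22
  leading term b^2: no divisor's leading term divides it; move -3b^2 to the remainder.
  leading term b: no divisor's leading term divides it; move 5b to the remainder.
  leading term 1: no divisor's leading term divides it; move 22 to the remainder.
  remainder -3b^2 + 5b + 22 ≠ 0; add h_3 = -3b^2 + 5b + 22 to the basis.

The other S-polynomials (S(f_1,h_3), S(f_2,h_3)) all reduce to 0 modulo the current basis, so we have a Gröbner basis.
Inter-reduce: drop elements whose leading term is divisible by another's, tail-reduce, and make monic.
Reduced Gröbner basis: {a - 1/2b - 6, b^2 - 5/3b - 22/3}.

Since the basis is lex-ordered, b^2 - 5/3b - 22/3 is univariate in b. Its roots are {-2, 11/3}. Back-substituting each root into the other basis elements fixes the other coordinates.
  b = -2: the earlier basis element becomes a - 5 = 0, giving a = 5 — point (5, -2).
  b = 11/3: the earlier basis element becomes a - 47/6 = 0, giving a = 47/6 — point (47/6, 11/3).

{(5, -2), (47/6, 11/3)}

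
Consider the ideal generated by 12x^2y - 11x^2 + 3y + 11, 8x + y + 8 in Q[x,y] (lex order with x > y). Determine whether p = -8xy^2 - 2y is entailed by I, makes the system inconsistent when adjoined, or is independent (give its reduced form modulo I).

First compute the reduced Gröbner basis of I by Buchberger's algorithm.
f_1 = 12x^2y - 11x^2 + 3y + 11, LT = x^2y.
f_2 = 8x + y + 8, LT = x.

S(f_1,f_2): lcm = x^2y. S = -11/12x^2 - 1/8xy^2 - xy + 1/4y + 11/12.
  reduce S modulo (f_1, f_2):
  remainder 1/64y^3 + 181/768y^2 + 49/48y ≠ 0; add h_3 = 1/64y^3 + 181/768y^2 + 49/48y to the basis.

The other S-polynomials (S(f_1,h_3), S(f_2,h_3)) all reduce to 0 modulo the current basis, so we have a Gröbner basis.
Inter-reduce: drop elements whose leading term is divisible by another's, tail-reduce, and make monic.
Reduced Gröbner basis: {x + 1/8y + 1, y^3 + 181/12y^2 + 196/3y}.
Label its elements g_1 = x + 1/8y + 1, g_2 = y^3 + 181/12y^2 + 196/3y.

Reduce p = -8xy^2 - 2y modulo G:
  leading term xy^2: subtract (-8y^2)·g_1 from -8xy^2 - 2y → y^3 + 8y^2 - 2y
  leading term y^3: subtract (1)·g_2 from y^3 + 8y^2 - 2y → -85/12y^2 - 202/3y
  leading term y^2: no divisor's leading term divides it; move -85/12y^2 to the remainder.
  leading term y: no divisor's leading term divides it; move -202/3y to the remainder.
  normal form = -85/12y^2 - 202/3y.
The normal form is nonzero, so p ∉ I. Since p minus its normal form lies in I, I + (p) = I + (r) where r = -85/12y^2 - 202/3y; decide whether this ideal is the whole ring.
Run Buchberger on G together with r (pairs among the g_i already reduce to 0 since G is a Gröbner basis):
g_1 = x + 1/8y + 1, LT = x.
g_2 = y^3 + 181/12y^2 + 196/3y, LT = y^3.
r = -85/12y^2 - 202/3y, LT = y^2.

S(g_2,r): lcm = y^3. S = 5689/1020y^2 + 196/3y.
  reduce S modulo (g_1, g_2, r):
  remainder 88974/7225y ≠ 0; add m_4 = 88974/7225y to the basis.

The other S-polynomials (S(g_1,g_2), S(g_1,r), S(g_1,m_4), S(g_2,m_4), S(r,m_4)) all reduce to 0 modulo the current basis, so we have a Gröbner basis.
Inter-reduce: drop elements whose leading term is divisible by another's, tail-reduce, and make monic.
Reduced Gröbner basis: {x + 1, y}.
The reduced Gröbner basis of I + (p) is {x + 1, y} ≠ {1}, a proper ideal, so the enlarged system stays consistent: p is independent of I, with normal form -85/12y^2 - 202/3y.

-8xy^2 - 2y is independent of I; its normal form modulo I is -85/12y^2 - 202/3y.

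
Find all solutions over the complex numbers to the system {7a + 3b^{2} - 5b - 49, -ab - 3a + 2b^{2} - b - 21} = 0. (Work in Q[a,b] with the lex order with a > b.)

{(1, -3), (-10 + sqrt(1257)/3, -3/2 + sqrt(1257)/6), (-sqrt(1257)/3 - 10, -sqrt(1257)/6 - 3/2)}

Compute a lex Gröbner basis by Buchberger's algorithm.
f_1 = 7a + 3b^{2} - 5b - 49, LT = a.
f_2 = -ab - 3a + 2b^{2} - b - 21, LT = ab.

S(f_1,f_2): lcm = ab. S = -3a + \tfrac{3}{7}b^{3} + \tfrac{9}{7}b^{2} - 8b - 21.
  reduce S modulo (f_1, f_2):
  remainder \tfrac{3}{7}b^{3} + \tfrac{18}{7}b^{2} - \tfrac{71}{7}b - 42 ≠ 0; add h_3 = \tfrac{3}{7}b^{3} + \tfrac{18}{7}b^{2} - \tfrac{71}{7}b - 42 to the basis.

The other S-polynomials (S(f_1,h_3), S(f_2,h_3)) all reduce to 0 modulo the current basis, so we have a Gröbner basis.
Inter-reduce: drop elements whose leading term is divisible by another's, tail-reduce, and make monic.
Reduced Gröbner basis: {a + \tfrac{3}{7}b^{2} - \tfrac{5}{7}b - 7, b^{3} + 6b^{2} - \tfrac{71}{3}b - 98}.

From the last basis element, b^{3} + 6b^{2} - \tfrac{71}{3}b - 98 = 0, so b takes values in {-3, -3/2 + sqrt(1257)/6, -sqrt(1257)/6 - 3/2}. Each choice, substituted upward through the basis, yields the corresponding point(s) of the solution set.
  b = -3: the earlier basis element becomes a - 1 = 0, giving a = 1 — point (1, -3).
  b = -3/2 + sqrt(1257)/6: the earlier basis element becomes a - sqrt(1257)/3 + 10 = 0, giving a = -10 + sqrt(1257)/3 — point (-10 + sqrt(1257)/3, -3/2 + sqrt(1257)/6).
  b = -sqrt(1257)/6 - 3/2: the earlier basis element becomes a + 10 + sqrt(1257)/3 = 0, giving a = -sqrt(1257)/3 - 10 — point (-sqrt(1257)/3 - 10, -sqrt(1257)/6 - 3/2).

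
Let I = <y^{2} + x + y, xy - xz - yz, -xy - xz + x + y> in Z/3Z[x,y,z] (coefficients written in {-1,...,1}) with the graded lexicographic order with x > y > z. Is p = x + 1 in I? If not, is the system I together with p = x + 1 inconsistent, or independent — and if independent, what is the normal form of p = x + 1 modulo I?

First compute the reduced Gröbner basis of I by Buchberger's algorithm.
f_1 = y^{2} + x + y, LT = y^{2}.
f_2 = xy - xz - yz, LT = xy.
f_3 = -xy - xz + x + y, LT = xy.

S(f_1,f_2): lcm = xy^{2}. S = xyz + y^{2}z + x^{2} + xy.
  reduce S modulo (f_1, f_2, f_3):
  remainder xz^{2} + yz^{2} + x^{2} ≠ 0; add h_4 = xz^{2} + yz^{2} + x^{2} to the basis.

S(f_1,f_3): lcm = xy^{2}. S = -xyz + x^{2} - xy + y^{2}.
  reduce S modulo (f_1, f_2, f_3, h_4):
  remainder -x^{2} - xz - yz - x - y ≠ 0; add h_5 = -x^{2} - xz - yz - x - y to the basis.

S(f_2,f_3): lcm = xy. S = xz - yz + x + y.
  reduce S modulo (f_1, f_2, f_3, h_4, h_5):
  remainder xz - yz + x + y ≠ 0; add h_6 = xz - yz + x + y to the basis.

S(f_3,h_4): lcm = xyz^{2}. S = xz^{3} - y^{2}z^{2} - x^{2}y - xz^{2} - yz^{2}.
  reduce S modulo (f_1, f_2, f_3, h_4, h_5, h_6):
  remainder -yz^{3} + x + y ≠ 0; add h_7 = -yz^{3} + x + y to the basis.

S(f_3,h_6): lcm = xyz. S = xz^{2} + y^{2}z - xy - xz - y^{2} - yz.
  reduce S modulo (f_1, f_2, f_3, h_4, h_5, h_6, h_7):
  remainder -yz^{2} - yz + x + y ≠ 0; add h_8 = -yz^{2} - yz + x + y to the basis.

The other S-polynomials (S(f_1,h_4), S(f_2,h_4), S(f_1,h_5), S(f_2,h_5), S(f_3,h_5), S(h_4,h_5), S(f_1,h_6), S(f_2,h_6), S(h_4,h_6), S(h_5,h_6), S(f_1,h_7), S(f_2,h_7), S(f_3,h_7), S(h_4,h_7), S(h_5,h_7), S(h_6,h_7), S(f_1,h_8), S(f_2,h_8), S(f_3,h_8), S(h_4,h_8), S(h_5,h_8), S(h_6,h_8), S(h_7,h_8)) all reduce to 0 modulo the current basis, so we have a Gröbner basis.
Inter-reduce: drop elements whose leading term is divisible by another's, tail-reduce, and make monic.
Reduced Gröbner basis: {yz^{2} + yz - x - y, x^{2} - yz, xy + yz + x + y, xz - yz + x + y, y^{2} + x + y}.
Label its elements g_1 = yz^{2} + yz - x - y, g_2 = x^{2} - yz, g_3 = xy + yz + x + y, g_4 = xz - yz + x + y, g_5 = y^{2} + x + y.

Reduce p = x + 1 modulo G:
  leading term x: no divisor's leading term divides it; move x to the remainder.
  leading term 1: no divisor's leading term divides it; move 1 to the remainder.
  normal form = x + 1.
The normal form is nonzero, so p ∉ I. Since p minus its normal form lies in I, I + (p) = I + (r) where r = x + 1; decide whether this ideal is the whole ring.
Run Buchberger on G together with r (pairs among the g_i already reduce to 0 since G is a Gröbner basis):
g_1 = yz^{2} + yz - x - y, LT = yz^{2}.
g_2 = x^{2} - yz, LT = x^{2}.
g_3 = xy + yz + x + y, LT = xy.
g_4 = xz - yz + x + y, LT = xz.
g_5 = y^{2} + x + y, LT = y^{2}.
r = x + 1, LT = x.

S(g_2,r): lcm = x^{2}. S = -yz - x.
  reduce S modulo (g_1, g_2, g_3, g_4, g_5, r):
  remainder -yz + 1 ≠ 0; add m_7 = -yz + 1 to the basis.

S(g_4,r): lcm = xz. S = -yz + x + y - z.
  reduce S modulo (g_1, g_2, g_3, g_4, g_5, r, m_7):
  remainder y - z + 1 ≠ 0; add m_8 = y - z + 1 to the basis.

S(g_1,m_8): lcm = yz^{2}. S = z^{3} + yz - z^{2} - x - y.
  reduce S modulo (g_1, g_2, g_3, g_4, g_5, r, m_7, m_8):
  remainder z^{3} - z^{2} - z ≠ 0; add m_9 = z^{3} - z^{2} - z to the basis.

S(m_7,m_8): lcm = yz. S = z^{2} - z - 1.
  reduce S modulo (g_1, g_2, g_3, g_4, g_5, r, m_7, m_8, m_9):
  remainder z^{2} - z - 1 ≠ 0; add m_10 = z^{2} - z - 1 to the basis.

The other S-polynomials (S(g_1,g_2), S(g_1,g_3), S(g_1,g_4), S(g_1,g_5), S(g_1,r), S(g_2,g_3), S(g_2,g_4), S(g_2,g_5), S(g_3,g_4), S(g_3,g_5), S(g_3,r), S(g_4,g_5), S(g_5,r), S(g_1,m_7), S(g_2,m_7), S(g_3,m_7), S(g_4,m_7), S(g_5,m_7), S(r,m_7), S(g_2,m_8), S(g_3,m_8), S(g_4,m_8), S(g_5,m_8), S(r,m_8), S(g_1,m_9), S(g_2,m_9), S(g_3,m_9), S(g_4,m_9), S(g_5,m_9), S(r,m_9), S(m_7,m_9), S(m_8,m_9), S(g_1,m_10), S(g_2,m_10), S(g_3,m_10), S(g_4,m_10), S(g_5,m_10), S(r,m_10), S(m_7,m_10), S(m_8,m_10), S(m_9,m_10)) all reduce to 0 modulo the current basis, so we have a Gröbner basis.
Inter-reduce: drop elements whose leading term is divisible by another's, tail-reduce, and make monic.
Reduced Gröbner basis: {z^{2} - z - 1, x + 1, y - z + 1}.
The reduced Gröbner basis of I + (p) is {z^{2} - z - 1, x + 1, y - z + 1} ≠ {1}, a proper ideal, so the enlarged system stays consistent: p is independent of I, with normal form x + 1.

Ideal membership is decidable via reduction modulo a Gröbner basis.

x + 1 is independent of I; its normal form modulo I is x + 1.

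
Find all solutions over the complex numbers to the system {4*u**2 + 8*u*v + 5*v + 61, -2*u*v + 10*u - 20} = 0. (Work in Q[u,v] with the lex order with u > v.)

{(1, -5), (-11/2 - sqrt(71)/2, 47/5 - 2*sqrt(71)/5), (-11/2 + sqrt(71)/2, 2*sqrt(71)/5 + 47/5)}

Compute a lex Gröbner basis by Buchberger's algorithm.
f_1 = 4*u**2 + 8*u*v + 5*v + 61, LT = u**2.
f_2 = -2*u*v + 10*u - 20, LT = u*v.

S(f_1,f_2): lcm = u**2*v. S = 5*u**2 + 2*u*v**2 - 10*u + 5/4*v**2 + 61/4*v.
  leading term u**2: subtract (5/4)·f_1 from 5*u**2 + 2*u*v**2 - 10*u + 5/4*v**2 + 61/4*v → 2*u*v**2 - 10*u*v - 10*u + 5/4*v**2 + 9*v - 305/4
  leading term u*v**2: subtract (-v)·f_2 from 2*u*v**2 - 10*u*v - 10*u + 5/4*v**2 + 9*v - 305/4 → -10*u + 5/4*v**2 - 11*v - 305/4
  leading term u: no divisor's leading term divides it; move -10*u to the remainder.
  leading term v**2: no divisor's leading term divides it; move 5/4*v**2 to the remainder.
  leading term v: no divisor's leading term divides it; move -11*v to the remainder.
  leading term 1: no divisor's leading term divides it; move -305/4 to the remainder.
  remainder -10*u + 5/4*v**2 - 11*v - 305/4 ≠ 0; add h_3 = -10*u + 5/4*v**2 - 11*v - 305/4 to the basis.

S(f_2,h_3): lcm = u*v. S = -5*u + 1/8*v**3 - 11/10*v**2 - 61/8*v + 10.
  leading term u: subtract (1/2)·h_3 from -5*u + 1/8*v**3 - 11/10*v**2 - 61/8*v + 10 → 1/8*v**3 - 69/40*v**2 - 17/8*v + 385/8
  leading term v**3: no divisor's leading term divides it; move 1/8*v**3 to the remainder.
  leading term v**2: no divisor's leading term divides it; move -69/40*v**2 to the remainder.
  leading term v: no divisor's leading term divides it; move -17/8*v to the remainder.
  leading term 1: no divisor's leading term divides it; move 385/8 to the remainder.
  remainder 1/8*v**3 - 69/40*v**2 - 17/8*v + 385/8 ≠ 0; add h_4 = 1/8*v**3 - 69/40*v**2 - 17/8*v + 385/8 to the basis.

The other S-polynomials (S(f_1,h_3), S(f_1,h_4), S(f_2,h_4), S(h_3,h_4)) all reduce to 0 modulo the current basis, so we have a Gröbner basis.
Inter-reduce: drop elements whose leading term is divisible by another's, tail-reduce, and make monic.
Reduced Gröbner basis: {u - 1/8*v**2 + 11/10*v + 61/8, v**3 - 69/5*v**2 - 17*v + 385}.

The lex basis is triangular: the last element involves only v. Solving v**3 - 69/5*v**2 - 17*v + 385 = 0 gives v ∈ {-5, 47/5 - 2*sqrt(71)/5, 2*sqrt(71)/5 + 47/5}; substituting each value into the earlier elements determines the remaining variables.
  v = -5: the earlier basis element becomes u - 1 = 0, giving u = 1 — point (1, -5).
  v = 47/5 - 2*sqrt(71)/5: the earlier basis element becomes u + sqrt(71)/2 + 11/2 = 0, giving u = -11/2 - sqrt(71)/2 — point (-11/2 - sqrt(71)/2, 47/5 - 2*sqrt(71)/5).
  v = 2*sqrt(71)/5 + 47/5: the earlier basis element becomes u - sqrt(71)/2 + 11/2 = 0, giving u = -11/2 + sqrt(71)/2 — point (-11/2 + sqrt(71)/2, 2*sqrt(71)/5 + 47/5).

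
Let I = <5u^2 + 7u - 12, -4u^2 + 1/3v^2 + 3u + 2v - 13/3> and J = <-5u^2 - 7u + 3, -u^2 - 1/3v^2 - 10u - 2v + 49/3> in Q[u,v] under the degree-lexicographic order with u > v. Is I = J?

No, the ideals differ.

Since reduced Gröbner bases are canonical representatives of ideals under a given ordering, it suffices to compute and compare them.
Buchberger on the first generating set:
f_1 = 5u^2 + 7u - 12, LT = u^2.
f_2 = -4u^2 + 1/3v^2 + 3u + 2v - 13/3, LT = u^2.

S(f_1,f_2): lcm = u^2. S = 1/12v^2 + 43/20u + 1/2v - 209/60.
  leading term v^2: no divisor's leading term divides it; move 1/12v^2 to the remainder.
  leading term u: no divisor's leading term divides it; move 43/20u to the remainder.
  leading term v: no divisor's leading term divides it; move 1/2v to the remainder.
  leading term 1: no divisor's leading term divides it; move -209/60 to the remainder.
  remainder 1/12v^2 + 43/20u + 1/2v - 209/60 ≠ 0; add g_3 = 1/12v^2 + 43/20u + 1/2v - 209/60 to the basis.

The other S-polynomials (S(f_1,g_3), S(f_2,g_3)) all reduce to 0 modulo the current basis, so we have a Gröbner basis.
Inter-reduce: drop elements whose leading term is divisible by another's, tail-reduce, and make monic.
Reduced Gröbner basis: {u^2 + 7/5u - 12/5, v^2 + 129/5u + 6v - 209/5}.

Buchberger on the second generating set:
h_1 = -5u^2 - 7u + 3, LT = u^2.
h_2 = -u^2 - 1/3v^2 - 10u - 2v + 49/3, LT = u^2.

S(h_1,h_2): lcm = u^2. S = -1/3v^2 - 43/5u - 2v + 236/15.
  leading term v^2: no divisor's leading term divides it; move -1/3v^2 to the remainder.
  leading term u: no divisor's leading term divides it; move -43/5u to the remainder.
  leading term v: no divisor's leading term divides it; move -2v to the remainder.
  leading term 1: no divisor's leading term divides it; move 236/15 to the remainder.
  remainder -1/3v^2 - 43/5u - 2v + 236/15 ≠ 0; add k_3 = -1/3v^2 - 43/5u - 2v + 236/15 to the basis.

The other S-polynomials (S(h_1,k_3), S(h_2,k_3)) all reduce to 0 modulo the current basis, so we have a Gröbner basis.
Inter-reduce: drop elements whose leading term is divisible by another's, tail-reduce, and make monic.
Reduced Gröbner basis: {u^2 + 7/5u - 3/5, v^2 + 129/5u + 6v - 236/5}.

Since the reduced bases disagree, the two ideals are not the same.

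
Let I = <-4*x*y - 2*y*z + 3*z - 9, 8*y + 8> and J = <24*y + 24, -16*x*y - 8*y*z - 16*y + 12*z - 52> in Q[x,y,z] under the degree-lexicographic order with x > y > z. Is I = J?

Equality of ideals is decidable: compute both reduced Gröbner bases (unique for the ordering) and check whether they agree.
Buchberger on the first generating set:
f_1 = -4*x*y - 2*y*z + 3*z - 9, LT = x*y.
f_2 = 8*y + 8, LT = y.

S(f_1,f_2): lcm = x*y. S = 1/2*y*z - x - 3/4*z + 9/4.
  leading term y*z: subtract (1/16*z)·f_2 from 1/2*y*z - x - 3/4*z + 9/4 → -x - 5/4*z + 9/4
  leading term x: no divisor's leading term divides it; move -x to the remainder.
  leading term z: no divisor's leading term divides it; move -5/4*z to the remainder.
  leading term 1: no divisor's leading term divides it; move 9/4 to the remainder.
  remainder -x - 5/4*z + 9/4 ≠ 0; add g_3 = -x - 5/4*z + 9/4 to the basis.

The other S-polynomials (S(f_1,g_3), S(f_2,g_3)) all reduce to 0 modulo the current basis, so we have a Gröbner basis.
Inter-reduce: drop elements whose leading term is divisible by another's, tail-reduce, and make monic.
Reduced Gröbner basis: {x + 5/4*z - 9/4, y + 1}.

Buchberger on the second generating set:
h_1 = 24*y + 24, LT = y.
h_2 = -16*x*y - 8*y*z - 16*y + 12*z - 52, LT = x*y.

S(h_1,h_2): lcm = x*y. S = -1/2*y*z + x - y + 3/4*z - 13/4.
  leading term y*z: subtract (-1/48*z)·h_1 from -1/2*y*z + x - y + 3/4*z - 13/4 → x - y + 5/4*z - 13/4
  leading term x: no divisor's leading term divides it; move x to the remainder.
  leading term y: subtract (-1/24)·h_1 from -y + 5/4*z - 13/4 → 5/4*z - 9/4
  leading term z: no divisor's leading term divides it; move 5/4*z to the remainder.
  leading term 1: no divisor's leading term divides it; move -9/4 to the remainder.
  remainder x + 5/4*z - 9/4 ≠ 0; add k_3 = x + 5/4*z - 9/4 to the basis.

The other S-polynomials (S(h_1,k_3), S(h_2,k_3)) all reduce to 0 modulo the current basis, so we have a Gröbner basis.
Inter-reduce: drop elements whose leading term is divisible by another's, tail-reduce, and make monic.
Reduced Gröbner basis: {x + 5/4*z - 9/4, y + 1}.

These coincide, so the ideals are equal.

Yes, the ideals are equal.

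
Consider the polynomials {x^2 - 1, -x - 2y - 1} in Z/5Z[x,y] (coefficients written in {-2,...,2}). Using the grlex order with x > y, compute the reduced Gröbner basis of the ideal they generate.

G = {y^2 + y, x + 2y + 1}

f_1 = x^2 - 1, LT = x^2.
f_2 = -x - 2y - 1, LT = x.

S(f_1,f_2): lcm = x^2. S = -2xy - x - 1.
  reduce S modulo (f_1, f_2):
  remainder -y^2 - y ≠ 0; add g_3 = -y^2 - y to the basis.

The other S-polynomials (S(f_1,g_3), S(f_2,g_3)) all reduce to 0 modulo the current basis, so we have a Gröbner basis.
Inter-reduce: drop elements whose leading term is divisible by another's, tail-reduce, and make monic.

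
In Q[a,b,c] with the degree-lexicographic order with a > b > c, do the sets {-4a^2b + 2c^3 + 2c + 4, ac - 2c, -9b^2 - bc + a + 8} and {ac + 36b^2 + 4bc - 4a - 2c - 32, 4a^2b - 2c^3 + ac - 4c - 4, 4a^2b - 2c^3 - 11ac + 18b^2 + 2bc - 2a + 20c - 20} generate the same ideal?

Since reduced Gröbner bases are canonical representatives of ideals under a given ordering, it suffices to compute and compare them.
Buchberger on the first generating set:
f_1 = -4a^2b + 2c^3 + 2c + 4, LT = a^2b.
f_2 = ac - 2c, LT = ac.
f_3 = -9b^2 - bc + a + 8, LT = b^2.

S(f_1,f_2): lcm = a^2bc. S = -1/2c^4 + 2abc - 1/2c^2 - c.
  reduce S modulo (f_1, f_2, f_3):
  remainder -1/2c^4 + 4bc - 1/2c^2 - c ≠ 0; add g_4 = -1/2c^4 + 4bc - 1/2c^2 - c to the basis.

S(f_1,f_3): lcm = a^2b^2. S = -1/9a^2bc - 1/2bc^3 + 1/9a^3 + 8/9a^2 - 1/2bc - b.
  reduce S modulo (f_1, f_2, f_3, g_4):
  remainder -1/2bc^3 + 1/9a^3 + 8/9a^2 - 17/18bc - b ≠ 0; add g_5 = -1/2bc^3 + 1/9a^3 + 8/9a^2 - 17/18bc - b to the basis.

S(f_1,g_5): lcm = a^2bc^3. S = -1/2c^6 + 2/9a^5 + 16/9a^4 - 17/9a^2bc - 1/2c^4 - 2a^2b - c^3.
  reduce S modulo (f_1, f_2, f_3, g_4, g_5):
  remainder 2/9a^5 + 16/9a^4 - 8/9a^3 - c^3 - 64/9a^2 + 8b - c - 2 ≠ 0; add g_6 = 2/9a^5 + 16/9a^4 - 8/9a^3 - c^3 - 64/9a^2 + 8b - c - 2 to the basis.

S(f_2,g_5): lcm = abc^3. S = 2/9a^4 - 2bc^3 + 16/9a^3 - 17/9abc - 2ab.
  reduce S modulo (f_1, f_2, f_3, g_4, g_5, g_6):
  remainder 2/9a^4 + 4/3a^3 - 32/9a^2 - 2ab + 4b ≠ 0; add g_7 = 2/9a^4 + 4/3a^3 - 32/9a^2 - 2ab + 4b to the basis.

The other S-polynomials (S(f_2,f_3), S(f_1,g_4), S(f_2,g_4), S(f_3,g_4), S(f_3,g_5), S(g_4,g_5), S(f_1,g_6), S(f_2,g_6), S(f_3,g_6), S(g_4,g_6), S(g_5,g_6), S(f_1,g_7), S(f_2,g_7), S(f_3,g_7), S(g_4,g_7), S(g_5,g_7), S(g_6,g_7)) all reduce to 0 modulo the current basis, so we have a Gröbner basis.
Inter-reduce: drop elements whose leading term is divisible by another's, tail-reduce, and make monic.
Reduced Gröbner basis: {a^4 + 6a^3 - 16a^2 - 9ab + 18b, bc^3 - 2/9a^3 - 16/9a^2 + 17/9bc + 2b, c^4 - 8bc + c^2 + 2c, a^2b - 1/2c^3 - 1/2c - 1, ac - 2c, b^2 + 1/9bc - 1/9a - 8/9}.

Buchberger on the second generating set:
h_1 = ac + 36b^2 + 4bc - 4a - 2c - 32, LT = ac.
h_2 = 4a^2b - 2c^3 + ac - 4c - 4, LT = a^2b.
h_3 = 4a^2b - 2c^3 - 11ac + 18b^2 + 2bc - 2a + 20c - 20, LT = a^2b.

S(h_1,h_2): lcm = a^2bc. S = 36ab^3 + 4ab^2c + 1/2c^4 - 4a^2b - 2abc - 1/4ac^2 - 32ab + c^2 + c.
  reduce S modulo (h_1, h_2, h_3):
  remainder 36ab^3 - 144b^4 - 16b^3c + 1/2c^4 + 16ab^2 + 72b^3 + 25b^2c + bc^2 - 2c^3 - 40ab + 128b^2 - 4bc + 1/2c^2 - 64b - 11c - 4 ≠ 0; add k_4 = 36ab^3 - 144b^4 - 16b^3c + 1/2c^4 + 16ab^2 + 72b^3 + 25b^2c + bc^2 - 2c^3 - 40ab + 128b^2 - 4bc + 1/2c^2 - 64b - 11c - 4 to the basis.

S(h_1,h_3): lcm = a^2bc. S = 36ab^3 + 4ab^2c + 1/2c^4 - 4a^2b - 2abc + 11/4ac^2 - 9/2b^2c - 1/2bc^2 - 32ab + 1/2ac - 5c^2 + 5c.
  reduce S modulo (h_1, h_2, h_3, k_4):
  remainder -225/2b^2c - 25/2bc^2 - 450b^2 - 50bc + 50a + 125c + 400 ≠ 0; add k_5 = -225/2b^2c - 25/2bc^2 - 450b^2 - 50bc + 50a + 125c + 400 to the basis.

S(h_2,h_3): lcm = a^2b. S = 3ac - 9/2b^2 - 1/2bc + 1/2a - 6c + 4.
  reduce S modulo (h_1, h_2, h_3, k_4, k_5):
  remainder -225/2b^2 - 25/2bc + 25/2a + 100 ≠ 0; add k_6 = -225/2b^2 - 25/2bc + 25/2a + 100 to the basis.

S(h_1,k_4): lcm = ab^3c. S = 36b^5 + 8b^4c + 4/9b^3c^2 - 1/72c^5 - 4ab^3 - 4/9ab^2c - 4b^3c - 25/36b^2c^2 - 1/36bc^3 + 1/18c^4 + 10/9abc - 32b^3 - 32/9b^2c + 1/9bc^2 - 1/72c^3 + 16/9bc + 11/36c^2 + 1/9c.
  reduce S modulo (h_1, h_2, h_3, k_4, k_5, k_6):
  remainder -1/72c^5 + 1/18c^4 + 1/9bc^2 - 1/72c^3 - 4/9bc + 1/36c^2 + 1/9c ≠ 0; add k_7 = -1/72c^5 + 1/18c^4 + 1/9bc^2 - 1/72c^3 - 4/9bc + 1/36c^2 + 1/9c to the basis.

S(h_2,k_5): lcm = a^2b^2c. S = -1/9a^2bc^2 - 1/2bc^4 - 4a^2b^2 - 4/9a^2bc + 1/4abc^2 + 4/9a^3 + 10/9a^2c - bc^2 + 32/9a^2 - bc.
  reduce S modulo (h_1, h_2, h_3, k_4, k_5, k_6, k_7):
  remainder -1/2bc^4 - 2bc^3 - 4/9c^4 + 4/9a^3 - 17/18bc^2 + 32/9a^2 - 11/9bc - 4/9c^2 - 4b + 32/9c ≠ 0; add k_8 = -1/2bc^4 - 2bc^3 - 4/9c^4 + 4/9a^3 - 17/18bc^2 + 32/9a^2 - 11/9bc - 4/9c^2 - 4b + 32/9c to the basis.

S(k_4,k_5): lcm = ab^3c. S = -1/9ab^2c^2 - 4b^4c - 4/9b^3c^2 + 1/72c^5 - 4ab^3 + 2b^3c + 25/36b^2c^2 + 1/36bc^3 - 1/18c^4 + 4/9a^2b + 32/9b^2c - 1/9bc^2 + 1/72c^3 + 32/9ab - 16/9bc - 11/36c^2 - 1/9c.
  reduce S modulo (h_1, h_2, h_3, k_4, k_5, k_6, k_7, k_8):
  remainder 1/18c^4 - 4/9bc + 1/18c^2 + 1/9c ≠ 0; add k_9 = 1/18c^4 - 4/9bc + 1/18c^2 + 1/9c to the basis.

S(h_2,k_6): lcm = a^2b^2. S = -1/9a^2bc - 1/2bc^3 + 1/9a^3 + 1/4abc + 8/9a^2 - bc - b.
  reduce S modulo (h_1, h_2, h_3, k_4, k_5, k_6, k_7, k_8, k_9):
  remainder -1/2bc^3 + 1/9a^3 + 8/9a^2 - 17/18bc - b ≠ 0; add k_10 = -1/2bc^3 + 1/9a^3 + 8/9a^2 - 17/18bc - b to the basis.

S(h_1,k_8): lcm = abc^4. S = 36b^3c^3 + 4b^2c^4 - 8abc^3 - 8/9ac^4 - 2bc^4 + 8/9a^4 - 17/9abc^2 - 32bc^3 + 64/9a^3 - 22/9abc - 8/9ac^2 - 8ab + 64/9ac.
  reduce S modulo (h_1, h_2, h_3, k_4, k_5, k_6, k_7, k_8, k_9, k_10):
  remainder 8/9a^4 + 16/3a^3 - 128/9a^2 - 8ab + 16b ≠ 0; add k_11 = 8/9a^4 + 16/3a^3 - 128/9a^2 - 8ab + 16b to the basis.

The other S-polynomials (S(h_2,k_4), S(h_3,k_4), S(h_1,k_5), S(h_3,k_5), S(h_1,k_6), S(h_3,k_6), S(k_4,k_6), S(k_5,k_6), S(h_1,k_7), S(h_2,k_7), S(h_3,k_7), S(k_4,k_7), S(k_5,k_7), S(k_6,k_7), S(h_2,k_8), S(h_3,k_8), S(k_4,k_8), S(k_5,k_8), S(k_6,k_8), S(k_7,k_8), S(h_1,k_9), S(h_2,k_9), S(h_3,k_9), S(k_4,k_9), S(k_5,k_9), S(k_6,k_9), S(k_7,k_9), S(k_8,k_9), S(h_1,k_10), S(h_2,k_10), S(h_3,k_10), S(k_4,k_10), S(k_5,k_10), S(k_6,k_10), S(k_7,k_10), S(k_8,k_10), S(k_9,k_10), S(h_1,k_11), S(h_2,k_11), S(h_3,k_11), S(k_4,k_11), S(k_5,k_11), S(k_6,k_11), S(k_7,k_11), S(k_8,k_11), S(k_9,k_11), S(k_10,k_11)) all reduce to 0 modulo the current basis, so we have a Gröbner basis.
Inter-reduce: drop elements whose leading term is divisible by another's, tail-reduce, and make monic.
Reduced Gröbner basis: {a^4 + 6a^3 - 16a^2 - 9ab + 18b, bc^3 - 2/9a^3 - 16/9a^2 + 17/9bc + 2b, c^4 - 8bc + c^2 + 2c, a^2b - 1/2c^3 - 1/2c - 1, ac - 2c, b^2 + 1/9bc - 1/9a - 8/9}.

Same reduced basis, so the two generating sets span the same ideal.

Yes, the ideals are equal.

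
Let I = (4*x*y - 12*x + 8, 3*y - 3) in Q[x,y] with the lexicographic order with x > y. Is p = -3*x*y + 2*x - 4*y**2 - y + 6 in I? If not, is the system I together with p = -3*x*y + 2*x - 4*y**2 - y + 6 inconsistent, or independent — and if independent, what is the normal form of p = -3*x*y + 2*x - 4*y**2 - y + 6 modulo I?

First compute the reduced Gröbner basis of I by Buchberger's algorithm.
f_1 = 4*x*y - 12*x + 8, LT = x*y.
f_2 = 3*y - 3, LT = y.

S(f_1,f_2): lcm = x*y. S = -2*x + 2.
  leading term x: no divisor's leading term divides it; move -2*x to the remainder.
  leading term 1: no divisor's leading term divides it; move 2 to the remainder.
  remainder -2*x + 2 ≠ 0; add h_3 = -2*x + 2 to the basis.

S(f_1,h_3): lcm = x*y. S = -3*x + y + 2.
  leading term x: subtract (3/2)·h_3 from -3*x + y + 2 → y - 1
  leading term y: subtract (1/3)·f_2 from y - 1 → 0
  remainder 0.

S(f_2,h_3): leading monomials are coprime, so the S-polynomial reduces to 0 (Buchberger's first criterion).
Every S-polynomial of the final basis reduces to 0, so we have a Gröbner basis.
Inter-reduce: drop elements whose leading term is divisible by another's, tail-reduce, and make monic.
Reduced Gröbner basis: {x - 1, y - 1}.
Label its elements g_1 = x - 1, g_2 = y - 1.

Reduce p = -3*x*y + 2*x - 4*y**2 - y + 6 modulo G:
  leading term x*y: subtract (-3*y)·g_1 from -3*x*y + 2*x - 4*y**2 - y + 6 → 2*x - 4*y**2 - 4*y + 6
  leading term x: subtract (2)·g_1 from 2*x - 4*y**2 - 4*y + 6 → -4*y**2 - 4*y + 8
  leading term y**2: subtract (-4*y)·g_2 from -4*y**2 - 4*y + 8 → -8*y + 8
  leading term y: subtract (-8)·g_2 from -8*y + 8 → 0
  normal form = 0.
Since the normal form is 0, p ∈ I.

-3*x*y + 2*x - 4*y**2 - y + 6 lies in I (it reduces to 0).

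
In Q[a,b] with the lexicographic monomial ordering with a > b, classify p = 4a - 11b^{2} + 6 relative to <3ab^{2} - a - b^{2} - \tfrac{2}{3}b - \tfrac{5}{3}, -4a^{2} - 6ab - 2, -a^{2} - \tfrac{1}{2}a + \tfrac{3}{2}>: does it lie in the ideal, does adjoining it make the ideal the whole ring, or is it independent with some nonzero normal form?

First compute the reduced Gröbner basis of I by Buchberger's algorithm.
f_1 = 3ab^{2} - a - b^{2} - \tfrac{2}{3}b - \tfrac{5}{3}, LT = ab^{2}.
f_2 = -4a^{2} - 6ab - 2, LT = a^{2}.
f_3 = -a^{2} - \tfrac{1}{2}a + \tfrac{3}{2}, LT = a^{2}.

S(f_1,f_2): lcm = a^{2}b^{2}. S = -\tfrac{1}{3}a^{2} - \tfrac{3}{2}ab^{3} - \tfrac{1}{3}ab^{2} - \tfrac{2}{9}ab - \tfrac{5}{9}a - \tfrac{1}{2}b^{2}.
  reduce S modulo (f_1, f_2, f_3):
  remainder -\tfrac{2}{9}ab - \tfrac{2}{3}a - \tfrac{1}{2}b^{3} - \tfrac{17}{18}b^{2} - \tfrac{49}{54}b - \tfrac{1}{54} ≠ 0; add h_4 = -\tfrac{2}{9}ab - \tfrac{2}{3}a - \tfrac{1}{2}b^{3} - \tfrac{17}{18}b^{2} - \tfrac{49}{54}b - \tfrac{1}{54} to the basis.

S(f_1,f_3): lcm = a^{2}b^{2}. S = -\tfrac{1}{3}a^{2} - \tfrac{5}{6}ab^{2} - \tfrac{2}{9}ab - \tfrac{5}{9}a + \tfrac{3}{2}b^{2}.
  reduce S modulo (f_1, f_2, f_3, h_4):
  remainder -\tfrac{5}{3}a - \tfrac{5}{8}b^{3} + \tfrac{1}{24}b^{2} - \tfrac{95}{72}b - \tfrac{23}{72} ≠ 0; add h_5 = -\tfrac{5}{3}a - \tfrac{5}{8}b^{3} + \tfrac{1}{24}b^{2} - \tfrac{95}{72}b - \tfrac{23}{72} to the basis.

S(f_2,f_3): lcm = a^{2}. S = \tfrac{3}{2}ab - \tfrac{1}{2}a + 2.
  reduce S modulo (f_1, f_2, f_3, h_4, h_5):
  remainder -\tfrac{3}{2}b^{3} - \tfrac{13}{2}b^{2} - \tfrac{13}{6}b + \tfrac{17}{6} ≠ 0; add h_6 = -\tfrac{3}{2}b^{3} - \tfrac{13}{2}b^{2} - \tfrac{13}{6}b + \tfrac{17}{6} to the basis.

S(f_1,h_4): lcm = ab^{2}. S = -3ab - \tfrac{1}{3}a - \tfrac{9}{4}b^{4} - \tfrac{17}{4}b^{3} - \tfrac{53}{12}b^{2} - \tfrac{11}{36}b - \tfrac{5}{9}.
  reduce S modulo (f_1, f_2, f_3, h_4, h_5, h_6):
  remainder -\tfrac{136}{5}b^{2} - \tfrac{73}{6}b + \tfrac{451}{30} ≠ 0; add h_7 = -\tfrac{136}{5}b^{2} - \tfrac{73}{6}b + \tfrac{451}{30} to the basis.

S(f_3,h_4): lcm = a^{2}b. S = -3a^{2} - \tfrac{9}{4}ab^{3} - \tfrac{17}{4}ab^{2} - \tfrac{43}{12}ab - \tfrac{1}{12}a - \tfrac{3}{2}b.
  reduce S modulo (f_1, f_2, f_3, h_4, h_5, h_6, h_7):
  remainder -\tfrac{1937}{1088}b - \tfrac{1937}{1088} ≠ 0; add h_8 = -\tfrac{1937}{1088}b - \tfrac{1937}{1088} to the basis.

The other S-polynomials (S(f_2,h_4), S(f_1,h_5), S(f_2,h_5), S(f_3,h_5), S(h_4,h_5), S(f_1,h_6), S(f_2,h_6), S(f_3,h_6), S(h_4,h_6), S(h_5,h_6), S(f_1,h_7), S(f_2,h_7), S(f_3,h_7), S(h_4,h_7), S(h_5,h_7), S(h_6,h_7), S(f_1,h_8), S(f_2,h_8), S(f_3,h_8), S(h_4,h_8), S(h_5,h_8), S(h_6,h_8), S(h_7,h_8)) all reduce to 0 modulo the current basis, so we have a Gröbner basis.
Inter-reduce: drop elements whose leading term is divisible by another's, tail-reduce, and make monic.
Reduced Gröbner basis: {a - 1, b + 1}.
Label its elements g_1 = a - 1, g_2 = b + 1.

Reduce p = 4a - 11b^{2} + 6 modulo G:
  leading term a: subtract (4)·g_1 from 4a - 11b^{2} + 6 → -11b^{2} + 10
  leading term b^{2}: subtract (-11b)·g_2 from -11b^{2} + 10 → 11b + 10
  leading term b: subtract (11)·g_2 from 11b + 10 → -1
  leading term 1: no divisor's leading term divides it; move -1 to the remainder.
  normal form = -1.
The normal form is nonzero, so p ∉ I. Since p minus its normal form lies in I, I + (p) = I + (r) where r = -1; decide whether this ideal is the whole ring.
Here r = -1 is a nonzero constant, hence a unit: 1 ∈ I + (p), the Gröbner basis of I + (p) is {1}, and the enlarged system has no common solution — adjoining p is inconsistent.

Adjoining 4a - 11b^{2} + 6 makes the ideal the whole ring: the system is inconsistent.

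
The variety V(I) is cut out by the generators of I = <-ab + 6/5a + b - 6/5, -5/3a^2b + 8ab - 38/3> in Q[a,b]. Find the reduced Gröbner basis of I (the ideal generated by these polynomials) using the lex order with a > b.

f_1 = -ab + 6/5a + b - 6/5, LT = ab.
f_2 = -5/3a^2b + 8ab - 38/3, LT = a^2b.

S(f_1,f_2): lcm = a^2b. S = -6/5a^2 + 19/5ab + 6/5a - 38/5.
  leading term a^2: no divisor's leading term divides it; move -6/5a^2 to the remainder.
  leading term ab: subtract (-19/5)·f_1 from 19/5ab + 6/5a - 38/5 → 144/25a + 19/5b - 304/25
  leading term a: no divisor's leading term divides it; move 144/25a to the remainder.
  leading term b: no divisor's leading term divides it; move 19/5b to the remainder.
  leading term 1: no divisor's leading term divides it; move -304/25 to the remainder.
  remainder -6/5a^2 + 144/25a + 19/5b - 304/25 ≠ 0; add g_3 = -6/5a^2 + 144/25a + 19/5b - 304/25 to the basis.

S(f_1,g_3): lcm = a^2b. S = -6/5a^2 + 19/5ab + 6/5a + 19/6b^2 - 152/15b.
  leading term a^2: subtract (1)·g_3 from -6/5a^2 + 19/5ab + 6/5a + 19/6b^2 - 152/15b → 19/5ab - 114/25a + 19/6b^2 - 209/15b + 304/25
  leading term ab: subtract (-19/5)·f_1 from 19/5ab - 114/25a + 19/6b^2 - 209/15b + 304/25 → 19/6b^2 - 152/15b + 38/5
  leading term b^2: no divisor's leading term divides it; move 19/6b^2 to the remainder.
  leading term b: no divisor's leading term divides it; move -152/15b to the remainder.
  leading term 1: no divisor's leading term divides it; move 38/5 to the remainder.
  remainder 19/6b^2 - 152/15b + 38/5 ≠ 0; add g_4 = 19/6b^2 - 152/15b + 38/5 to the basis.

The other S-polynomials (S(f_2,g_3), S(f_1,g_4), S(f_2,g_4), S(g_3,g_4)) all reduce to 0 modulo the current basis, so we have a Gröbner basis.
Inter-reduce: drop elements whose leading term is divisible by another's, tail-reduce, and make monic.

G = {a^2 - 24/5a - 19/6b + 152/15, ab - 6/5a - b + 6/5, b^2 - 16/5b + 12/5}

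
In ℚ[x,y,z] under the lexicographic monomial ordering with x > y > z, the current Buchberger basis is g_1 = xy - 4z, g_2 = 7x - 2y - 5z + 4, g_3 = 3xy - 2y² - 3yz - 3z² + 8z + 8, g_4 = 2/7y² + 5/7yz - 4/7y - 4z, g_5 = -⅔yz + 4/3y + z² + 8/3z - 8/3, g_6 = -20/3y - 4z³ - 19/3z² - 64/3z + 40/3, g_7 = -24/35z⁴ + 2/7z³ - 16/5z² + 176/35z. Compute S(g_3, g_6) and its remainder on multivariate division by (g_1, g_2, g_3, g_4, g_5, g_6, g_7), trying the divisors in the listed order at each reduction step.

lcm(LM(g_3), LM(g_6)) = xy.
S = (lcm/LT(g_3))·g_3 − (lcm/LT(g_6))·g_6 = -⅗xz³ - 19/20xz² - 16/5xz + 2x - ⅔y² - yz - z² + 8/3z + 8/3.
Reduce S modulo (g_1, g_2, g_3, g_4, g_5, g_6, g_7) in that order:
  leading term xz³: subtract (-3/35z³)·g_2 from -⅗xz³ - 19/20xz² - 16/5xz + 2x - ⅔y² - yz - z² + 8/3z + 8/3 → -19/20xz² - 16/5xz + 2x - ⅔y² - 6/35yz³ - yz - 3/7z⁴ + 12/35z³ - z² + 8/3z + 8/3
  leading term xz²: subtract (-19/140z²)·g_2 from -19/20xz² - 16/5xz + 2x - ⅔y² - 6/35yz³ - yz - 3/7z⁴ + 12/35z³ - z² + 8/3z + 8/3 → -16/5xz + 2x - ⅔y² - 6/35yz³ - 19/70yz² - yz - 3/7z⁴ - 47/140z³ - 16/35z² + 8/3z + 8/3
  leading term xz: subtract (-16/35z)·g_2 from -16/5xz + 2x - ⅔y² - 6/35yz³ - 19/70yz² - yz - 3/7z⁴ - 47/140z³ - 16/35z² + 8/3z + 8/3 → 2x - ⅔y² - 6/35yz³ - 19/70yz² - 67/35yz - 3/7z⁴ - 47/140z³ - 96/35z² + 472/105z + 8/3
  leading term x: subtract (2/7)·g_2 from 2x - ⅔y² - 6/35yz³ - 19/70yz² - 67/35yz - 3/7z⁴ - 47/140z³ - 96/35z² + 472/105z + 8/3 → -⅔y² - 6/35yz³ - 19/70yz² - 67/35yz + 4/7y - 3/7z⁴ - 47/140z³ - 96/35z² + 622/105z + 32/21
  leading term y²: subtract (-7/3)·g_4 from -⅔y² - 6/35yz³ - 19/70yz² - 67/35yz + 4/7y - 3/7z⁴ - 47/140z³ - 96/35z² + 622/105z + 32/21 → -6/35yz³ - 19/70yz² - 26/105yz - 16/21y - 3/7z⁴ - 47/140z³ - 96/35z² - 358/105z + 32/21
  leading term yz³: subtract (9/35z²)·g_5 from -6/35yz³ - 19/70yz² - 26/105yz - 16/21y - 3/7z⁴ - 47/140z³ - 96/35z² - 358/105z + 32/21 → -43/70yz² - 26/105yz - 16/21y - 24/35z⁴ - 143/140z³ - 72/35z² - 358/105z + 32/21
  leading term yz²: subtract (129/140z)·g_5 from -43/70yz² - 26/105yz - 16/21y - 24/35z⁴ - 143/140z³ - 72/35z² - 358/105z + 32/21 → -31/21yz - 16/21y - 24/35z⁴ - 68/35z³ - 158/35z² - 20/21z + 32/21
  leading term yz: subtract (31/14)·g_5 from -31/21yz - 16/21y - 24/35z⁴ - 68/35z³ - 158/35z² - 20/21z + 32/21 → -26/7y - 24/35z⁴ - 68/35z³ - 471/70z² - 48/7z + 52/7
  leading term y: subtract (39/70)·g_6 from -26/7y - 24/35z⁴ - 68/35z³ - 471/70z² - 48/7z + 52/7 → -24/35z⁴ + 2/7z³ - 16/5z² + 176/35z
  leading term z⁴: subtract (1)·g_7 from -24/35z⁴ + 2/7z³ - 16/5z² + 176/35z → 0
The remainder is 0, so this S-polynomial contributes no new basis element.
This is the inner loop of Buchberger's algorithm — each nonzero remainder becomes a new basis element.

S(g_3, g_6) = -⅗xz³ - 19/20xz² - 16/5xz + 2x - ⅔y² - yz - z² + 8/3z + 8/3; remainder on division = 0.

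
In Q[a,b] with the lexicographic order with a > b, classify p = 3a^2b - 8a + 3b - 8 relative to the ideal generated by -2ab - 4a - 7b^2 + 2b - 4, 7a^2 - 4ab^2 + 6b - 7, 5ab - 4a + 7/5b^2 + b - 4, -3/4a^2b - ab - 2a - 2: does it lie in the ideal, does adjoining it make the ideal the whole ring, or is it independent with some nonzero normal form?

First compute the reduced Gröbner basis of I by Buchberger's algorithm.
f_1 = -2ab - 4a - 7b^2 + 2b - 4, LT = ab.
f_2 = 7a^2 - 4ab^2 + 6b - 7, LT = a^2.
f_3 = 5ab - 4a + 7/5b^2 + b - 4, LT = ab.
f_4 = -3/4a^2b - ab - 2a - 2, LT = a^2b.

S(f_1,f_2): lcm = a^2b. S = 2a^2 + 4/7ab^3 + 7/2ab^2 - ab + 2a - 6/7b^2 + b.
  leading term a^2: subtract (2/7)·f_2 from 2a^2 + 4/7ab^3 + 7/2ab^2 - ab + 2a - 6/7b^2 + b → 4/7ab^3 + 65/14ab^2 - ab + 2a - 6/7b^2 - 5/7b + 2
  leading term ab^3: subtract (-2/7b^2)·f_1 from 4/7ab^3 + 65/14ab^2 - ab + 2a - 6/7b^2 - 5/7b + 2 → 7/2ab^2 - ab + 2a - 2b^4 + 4/7b^3 - 2b^2 - 5/7b + 2
  leading term ab^2: subtract (-7/4b)·f_1 from 7/2ab^2 - ab + 2a - 2b^4 + 4/7b^3 - 2b^2 - 5/7b + 2 → -8ab + 2a - 2b^4 - 327/28b^3 + 3/2b^2 - 54/7b + 2
  leading term ab: subtract (4)·f_1 from -8ab + 2a - 2b^4 - 327/28b^3 + 3/2b^2 - 54/7b + 2 → 18a - 2b^4 - 327/28b^3 + 59/2b^2 - 110/7b + 18
  leading term a: no divisor's leading term divides it; move 18a to the remainder.
  leading term b^4: no divisor's leading term divides it; move -2b^4 to the remainder.
  leading term b^3: no divisor's leading term divides it; move -327/28b^3 to the remainder.
  leading term b^2: no divisor's leading term divides it; move 59/2b^2 to the remainder.
  leading term b: no divisor's leading term divides it; move -110/7b to the remainder.
  leading term 1: no divisor's leading term divides it; move 18 to the remainder.
  remainder 18a - 2b^4 - 327/28b^3 + 59/2b^2 - 110/7b + 18 ≠ 0; add h_5 = 18a - 2b^4 - 327/28b^3 + 59/2b^2 - 110/7b + 18 to the basis.

S(f_1,f_3): lcm = ab. S = 14/5a + 161/50b^2 - 6/5b + 14/5.
  leading term a: subtract (7/45)·h_5 from 14/5a + 161/50b^2 - 6/5b + 14/5 → 14/45b^4 + 109/60b^3 - 308/225b^2 + 56/45b
  leading term b^4: no divisor's leading term divides it; move 14/45b^4 to the remainder.
  leading term b^3: no divisor's leading term divides it; move 109/60b^3 to the remainder.
  leading term b^2: no divisor's leading term divides it; move -308/225b^2 to the remainder.
  leading term b: no divisor's leading term divides it; move 56/45b to the remainder.
  remainder 14/45b^4 + 109/60b^3 - 308/225b^2 + 56/45b ≠ 0; add h_6 = 14/45b^4 + 109/60b^3 - 308/225b^2 + 56/45b to the basis.

S(f_1,f_4): lcm = a^2b. S = 2a^2 + 7/2ab^2 - 7/3ab - 2/3a - 8/3.
  leading term a^2: subtract (2/7)·f_2 from 2a^2 + 7/2ab^2 - 7/3ab - 2/3a - 8/3 → 65/14ab^2 - 7/3ab - 2/3a - 12/7b - 2/3
  leading term ab^2: subtract (-65/28b)·f_1 from 65/14ab^2 - 7/3ab - 2/3a - 12/7b - 2/3 → -244/21ab - 2/3a - 65/4b^3 + 65/14b^2 - 11b - 2/3
  leading term ab: subtract (122/21)·f_1 from -244/21ab - 2/3a - 65/4b^3 + 65/14b^2 - 11b - 2/3 → 158/7a - 65/4b^3 + 1903/42b^2 - 475/21b + 158/7
  leading term a: subtract (79/63)·h_5 from 158/7a - 65/4b^3 + 1903/42b^2 - 475/21b + 158/7 → 158/63b^4 - 236/147b^3 + 524/63b^2 - 1285/441b
  leading term b^4: subtract (395/49)·h_6 from 158/63b^4 - 236/147b^3 + 524/63b^2 - 1285/441b → -65/4b^3 + 2032/105b^2 - 1903/147b
  leading term b^3: no divisor's leading term divides it; move -65/4b^3 to the remainder.
  leading term b^2: no divisor's leading term divides it; move 2032/105b^2 to the remainder.
  leading term b: no divisor's leading term divides it; move -1903/147b to the remainder.
  remainder -65/4b^3 + 2032/105b^2 - 1903/147b ≠ 0; add h_7 = -65/4b^3 + 2032/105b^2 - 1903/147b to the basis.

S(f_2,f_3): lcm = a^2b. S = 4/5a^2 - 4/7ab^3 - 7/25ab^2 - 1/5ab + 4/5a + 6/7b^2 - b.
  leading term a^2: subtract (4/35)·f_2 from 4/5a^2 - 4/7ab^3 - 7/25ab^2 - 1/5ab + 4/5a + 6/7b^2 - b → -4/7ab^3 + 31/175ab^2 - 1/5ab + 4/5a + 6/7b^2 - 59/35b + 4/5
  leading term ab^3: subtract (2/7b^2)·f_1 from -4/7ab^3 + 31/175ab^2 - 1/5ab + 4/5a + 6/7b^2 - 59/35b + 4/5 → 33/25ab^2 - 1/5ab + 4/5a + 2b^4 - 4/7b^3 + 2b^2 - 59/35b + 4/5
  leading term ab^2: subtract (-33/50b)·f_1 from 33/25ab^2 - 1/5ab + 4/5a + 2b^4 - 4/7b^3 + 2b^2 - 59/35b + 4/5 → -71/25ab + 4/5a + 2b^4 - 1817/350b^3 + 83/25b^2 - 757/175b + 4/5
  leading term ab: subtract (71/50)·f_1 from -71/25ab + 4/5a + 2b^4 - 1817/350b^3 + 83/25b^2 - 757/175b + 4/5 → 162/25a + 2b^4 - 1817/350b^3 + 663/50b^2 - 1254/175b + 162/25
  leading term a: subtract (9/25)·h_5 from 162/25a + 2b^4 - 1817/350b^3 + 663/50b^2 - 1254/175b + 162/25 → 68/25b^4 - 691/700b^3 + 66/25b^2 - 264/175b
  leading term b^4: subtract (306/35)·h_6 from 68/25b^4 - 691/700b^3 + 66/25b^2 - 264/175b → -1687/100b^3 + 1826/125b^2 - 2168/175b
  leading term b^3: subtract (1687/1625)·h_7 from -1687/100b^3 + 1826/125b^2 - 2168/175b → -133642/24375b^2 + 35863/34125b
  leading term b^2: no divisor's leading term divides it; move -133642/24375b^2 to the remainder.
  leading term b: no divisor's leading term divides it; move 35863/34125b to the remainder.
  remainder -133642/24375b^2 + 35863/34125b ≠ 0; add h_8 = -133642/24375b^2 + 35863/34125b to the basis.

S(f_1,h_5): lcm = ab. S = 2a + 1/9b^5 + 109/168b^4 - 59/36b^3 + 551/126b^2 - 2b + 2.
  leading term a: subtract (1/9)·h_5 from 2a + 1/9b^5 + 109/168b^4 - 59/36b^3 + 551/126b^2 - 2b + 2 → 1/9b^5 + 439/504b^4 - 43/126b^3 + 23/21b^2 - 16/63b
  leading term b^5: subtract (5/14b)·h_6 from 1/9b^5 + 439/504b^4 - 43/126b^3 + 23/21b^2 - 16/63b → 2/9b^4 + 31/210b^3 + 41/63b^2 - 16/63b
  leading term b^4: subtract (5/7)·h_6 from 2/9b^4 + 31/210b^3 + 41/63b^2 - 16/63b → -23/20b^3 + 57/35b^2 - 8/7b
  leading term b^3: subtract (23/325)·h_7 from -23/20b^3 + 57/35b^2 - 8/7b → 8839/34125b^2 - 10831/47775b
  leading term b^2: subtract (-44195/935494)·h_8 from 8839/34125b^2 - 10831/47775b → -828193/4677470b
  leading term b: no divisor's leading term divides it; move -828193/4677470b to the remainder.
  remainder -828193/4677470b ≠ 0; add h_9 = -828193/4677470b to the basis.

The other S-polynomials (S(f_2,f_4), S(f_3,f_4), S(f_2,h_5), S(f_3,h_5), S(f_4,h_5), S(f_1,h_6), S(f_2,h_6), S(f_3,h_6), S(f_4,h_6), S(h_5,h_6), S(f_1,h_7), S(f_2,h_7), S(f_3,h_7), S(f_4,h_7), S(h_5,h_7), S(h_6,h_7), S(f_1,h_8), S(f_2,h_8), S(f_3,h_8), S(f_4,h_8), S(h_5,h_8), S(h_6,h_8), S(h_7,h_8), S(f_1,h_9), S(f_2,h_9), S(f_3,h_9), S(f_4,h_9), S(h_5,h_9), S(h_6,h_9), S(h_7,h_9), S(h_8,h_9)) all reduce to 0 modulo the current basis, so we have a Gröbner basis.
Inter-reduce: drop elements whose leading term is divisible by another's, tail-reduce, and make monic.
Reduced Gröbner basis: {a + 1, b}.
Label its elements g_1 = a + 1, g_2 = b.

Reduce p = 3a^2b - 8a + 3b - 8 modulo G:
  leading term a^2b: subtract (3ab)·g_1 from 3a^2b - 8a + 3b - 8 → -3ab - 8a + 3b - 8
  leading term ab: subtract (-3b)·g_1 from -3ab - 8a + 3b - 8 → -8a + 6b - 8
  leading term a: subtract (-8)·g_1 from -8a + 6b - 8 → 6b
  leading term b: subtract (6)·g_2 from 6b → 0
  normal form = 0.
Since the normal form is 0, p ∈ I.

3a^2b - 8a + 3b - 8 lies in I (it reduces to 0).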